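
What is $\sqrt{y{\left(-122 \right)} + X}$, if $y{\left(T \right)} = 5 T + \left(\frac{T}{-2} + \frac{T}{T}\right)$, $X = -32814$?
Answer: $i \sqrt{33362} \approx 182.65 i$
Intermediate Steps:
$y{\left(T \right)} = 1 + \frac{9 T}{2}$ ($y{\left(T \right)} = 5 T + \left(T \left(- \frac{1}{2}\right) + 1\right) = 5 T - \left(-1 + \frac{T}{2}\right) = 1 + \frac{9 T}{2}$)
$\sqrt{y{\left(-122 \right)} + X} = \sqrt{\left(1 + \frac{9}{2} \left(-122\right)\right) - 32814} = \sqrt{\left(1 - 549\right) - 32814} = \sqrt{-548 - 32814} = \sqrt{-33362} = i \sqrt{33362}$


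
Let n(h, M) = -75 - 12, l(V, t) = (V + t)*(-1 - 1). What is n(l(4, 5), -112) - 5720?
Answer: -5807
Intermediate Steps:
l(V, t) = -2*V - 2*t (l(V, t) = (V + t)*(-2) = -2*V - 2*t)
n(h, M) = -87
n(l(4, 5), -112) - 5720 = -87 - 5720 = -5807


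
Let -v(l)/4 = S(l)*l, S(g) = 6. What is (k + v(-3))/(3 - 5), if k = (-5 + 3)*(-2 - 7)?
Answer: -45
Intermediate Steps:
v(l) = -24*l
k = 18 (k = -2*(-9) = 18)
(k + v(-3))/(3 - 5) = (18 - 24*(-3))/(3 - 5) = (18 + 72)/(-2) = 90*(-½) = -45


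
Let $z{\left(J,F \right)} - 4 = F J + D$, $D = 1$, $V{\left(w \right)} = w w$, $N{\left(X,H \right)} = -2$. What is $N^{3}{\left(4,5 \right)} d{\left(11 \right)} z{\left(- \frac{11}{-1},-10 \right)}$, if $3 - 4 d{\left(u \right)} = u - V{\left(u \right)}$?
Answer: $23730$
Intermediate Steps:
$V{\left(w \right)} = w^{2}$
$d{\left(u \right)} = \frac{3}{4} - \frac{u}{4} + \frac{u^{2}}{4}$ ($d{\left(u \right)} = \frac{3}{4} - \frac{u - u^{2}}{4} = \frac{3}{4} + \left(- \frac{u}{4} + \frac{u^{2}}{4}\right) = \frac{3}{4} - \frac{u}{4} + \frac{u^{2}}{4}$)
$z{\left(J,F \right)} = 5 + F J$ ($z{\left(J,F \right)} = 4 + \left(F J + 1\right) = 4 + \left(1 + F J\right) = 5 + F J$)
$N^{3}{\left(4,5 \right)} d{\left(11 \right)} z{\left(- \frac{11}{-1},-10 \right)} = \left(-2\right)^{3} \left(\frac{3}{4} - \frac{11}{4} + \frac{11^{2}}{4}\right) \left(5 - 10 \left(- \frac{11}{-1}\right)\right) = - 8 \left(\frac{3}{4} - \frac{11}{4} + \frac{1}{4} \cdot 121\right) \left(5 - 10 \left(\left(-11\right) \left(-1\right)\right)\right) = - 8 \left(\frac{3}{4} - \frac{11}{4} + \frac{121}{4}\right) \left(5 - 110\right) = \left(-8\right) \frac{113}{4} \left(5 - 110\right) = \left(-226\right) \left(-105\right) = 23730$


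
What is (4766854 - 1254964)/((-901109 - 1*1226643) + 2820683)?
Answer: 1170630/230977 ≈ 5.0682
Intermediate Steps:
(4766854 - 1254964)/((-901109 - 1*1226643) + 2820683) = 3511890/((-901109 - 1226643) + 2820683) = 3511890/(-2127752 + 2820683) = 3511890/692931 = 3511890*(1/692931) = 1170630/230977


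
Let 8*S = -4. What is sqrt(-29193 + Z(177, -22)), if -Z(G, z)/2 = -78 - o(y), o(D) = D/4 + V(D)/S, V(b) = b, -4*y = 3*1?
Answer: 5*I*sqrt(18582)/4 ≈ 170.39*I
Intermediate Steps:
S = -1/2 (S = (1/8)*(-4) = -1/2 ≈ -0.50000)
y = -3/4 ≈ -0.75000
o(D) = -7*D/4 (o(D) = D/4 + D/(-1/2) = D*(1/4) + D*(-2) = D/4 - 2*D = -7*D/4)
Z(G, z) = 1269/8 (Z(G, z) = -2*(-78 - (-7)*(-3)/(4*4)) = -2*(-78 - 1*21/16) = -2*(-78 - 21/16) = -2*(-1269/16) = 1269/8)
sqrt(-29193 + Z(177, -22)) = sqrt(-29193 + 1269/8) = sqrt(-232275/8) = 5*I*sqrt(18582)/4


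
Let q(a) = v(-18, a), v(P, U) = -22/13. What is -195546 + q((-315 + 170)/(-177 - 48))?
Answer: -2542120/13 ≈ -1.9555e+5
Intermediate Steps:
v(P, U) = -22/13 (v(P, U) = -22*1/13 = -22/13)
q(a) = -22/13
-195546 + q((-315 + 170)/(-177 - 48)) = -195546 - 22/13 = -2542120/13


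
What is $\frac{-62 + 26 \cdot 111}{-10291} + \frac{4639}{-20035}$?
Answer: $- \frac{104318789}{206180185} \approx -0.50596$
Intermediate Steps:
$\frac{-62 + 26 \cdot 111}{-10291} + \frac{4639}{-20035} = \left(-62 + 2886\right) \left(- \frac{1}{10291}\right) + 4639 \left(- \frac{1}{20035}\right) = 2824 \left(- \frac{1}{10291}\right) - \frac{4639}{20035} = - \frac{2824}{10291} - \frac{4639}{20035} = - \frac{104318789}{206180185}$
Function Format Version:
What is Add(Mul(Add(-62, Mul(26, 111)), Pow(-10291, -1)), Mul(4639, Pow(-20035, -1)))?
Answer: Rational(-104318789, 206180185) ≈ -0.50596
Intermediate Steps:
Add(Mul(Add(-62, Mul(26, 111)), Pow(-10291, -1)), Mul(4639, Pow(-20035, -1))) = Add(Mul(Add(-62, 2886), Rational(-1, 10291)), Mul(4639, Rational(-1, 20035))) = Add(Mul(2824, Rational(-1, 10291)), Rational(-4639, 20035)) = Add(Rational(-2824, 10291), Rational(-4639, 20035)) = Rational(-104318789, 206180185)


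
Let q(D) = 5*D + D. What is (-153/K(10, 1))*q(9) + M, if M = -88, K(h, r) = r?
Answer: -8350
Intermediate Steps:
q(D) = 6*D
(-153/K(10, 1))*q(9) + M = (-153/1)*(6*9) - 88 = -153*1*54 - 88 = -153*54 - 88 = -8262 - 88 = -8350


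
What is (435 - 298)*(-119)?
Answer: -16303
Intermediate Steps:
(435 - 298)*(-119) = 137*(-119) = -16303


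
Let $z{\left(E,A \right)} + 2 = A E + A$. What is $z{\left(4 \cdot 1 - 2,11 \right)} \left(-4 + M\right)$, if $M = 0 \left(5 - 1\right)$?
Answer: $-124$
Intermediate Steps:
$z{\left(E,A \right)} = -2 + A + A E$ ($z{\left(E,A \right)} = -2 + \left(A E + A\right) = -2 + \left(A + A E\right) = -2 + A + A E$)
$M = 0$ ($M = 0 \cdot 4 = 0$)
$z{\left(4 \cdot 1 - 2,11 \right)} \left(-4 + M\right) = \left(-2 + 11 + 11 \left(4 \cdot 1 - 2\right)\right) \left(-4 + 0\right) = \left(-2 + 11 + 11 \left(4 - 2\right)\right) \left(-4\right) = \left(-2 + 11 + 11 \cdot 2\right) \left(-4\right) = \left(-2 + 11 + 22\right) \left(-4\right) = 31 \left(-4\right) = -124$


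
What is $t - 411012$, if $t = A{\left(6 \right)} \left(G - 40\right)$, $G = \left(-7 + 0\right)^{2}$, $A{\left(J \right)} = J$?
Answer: $-410958$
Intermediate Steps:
$G = 49$ ($G = \left(-7\right)^{2} = 49$)
$t = 54$ ($t = 6 \left(49 - 40\right) = 6 \cdot 9 = 54$)
$t - 411012 = 54 - 411012 = -410958$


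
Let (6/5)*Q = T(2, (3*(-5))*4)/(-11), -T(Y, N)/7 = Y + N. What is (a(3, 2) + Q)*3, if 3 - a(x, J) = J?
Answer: -982/11 ≈ -89.273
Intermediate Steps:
T(Y, N) = -7*N - 7*Y (T(Y, N) = -7*(Y + N) = -7*(N + Y) = -7*N - 7*Y)
a(x, J) = 3 - J
Q = -1015/33 (Q = 5*((-7*3*(-5)*4 - 7*2)/(-11))/6 = 5*((-(-105)*4 - 14)*(-1/11))/6 = 5*((-7*(-60) - 14)*(-1/11))/6 = 5*((420 - 14)*(-1/11))/6 = 5*(406*(-1/11))/6 = (5/6)*(-406/11) = -1015/33 ≈ -30.758)
(a(3, 2) + Q)*3 = ((3 - 1*2) - 1015/33)*3 = ((3 - 2) - 1015/33)*3 = (1 - 1015/33)*3 = -982/33*3 = -982/11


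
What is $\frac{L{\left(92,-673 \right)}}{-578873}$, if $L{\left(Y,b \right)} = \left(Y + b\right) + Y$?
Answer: $\frac{489}{578873} \approx 0.00084474$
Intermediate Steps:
$L{\left(Y,b \right)} = b + 2 Y$
$\frac{L{\left(92,-673 \right)}}{-578873} = \frac{-673 + 2 \cdot 92}{-578873} = \left(-673 + 184\right) \left(- \frac{1}{578873}\right) = \left(-489\right) \left(- \frac{1}{578873}\right) = \frac{489}{578873}$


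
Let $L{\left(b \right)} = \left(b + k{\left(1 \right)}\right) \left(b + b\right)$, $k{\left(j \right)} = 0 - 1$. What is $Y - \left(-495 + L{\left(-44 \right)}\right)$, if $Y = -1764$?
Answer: $-5229$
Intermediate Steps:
$k{\left(j \right)} = -1$ ($k{\left(j \right)} = 0 - 1 = -1$)
$L{\left(b \right)} = 2 b \left(-1 + b\right)$ ($L{\left(b \right)} = \left(b - 1\right) \left(b + b\right) = \left(-1 + b\right) 2 b = 2 b \left(-1 + b\right)$)
$Y - \left(-495 + L{\left(-44 \right)}\right) = -1764 - \left(-495 + 2 \left(-44\right) \left(-1 - 44\right)\right) = -1764 - \left(-495 + 2 \left(-44\right) \left(-45\right)\right) = -1764 - \left(-495 + 3960\right) = -1764 - 3465 = -5229$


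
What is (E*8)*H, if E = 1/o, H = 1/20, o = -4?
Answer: -⅒ ≈ -0.10000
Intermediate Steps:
H = 1/20 ≈ 0.050000
E = -¼ (E = 1/(-4) = -¼ ≈ -0.25000)
(E*8)*H = -¼*8*(1/20) = -2*1/20 = -⅒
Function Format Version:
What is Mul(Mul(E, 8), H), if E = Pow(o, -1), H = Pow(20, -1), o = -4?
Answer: Rational(-1, 10) ≈ -0.10000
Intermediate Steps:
H = Rational(1, 20) ≈ 0.050000
E = Rational(-1, 4) (E = Pow(-4, -1) = Rational(-1, 4) ≈ -0.25000)
Mul(Mul(E, 8), H) = Mul(Mul(Rational(-1, 4), 8), Rational(1, 20)) = Mul(-2, Rational(1, 20)) = Rational(-1, 10)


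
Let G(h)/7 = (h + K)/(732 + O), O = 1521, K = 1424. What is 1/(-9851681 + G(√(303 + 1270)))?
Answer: -2381295188725/23459750030534122788 - 8261*√13/23459750030534122788 ≈ -1.0151e-7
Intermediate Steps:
G(h) = 9968/2253 + 7*h/2253 (G(h) = 7*((h + 1424)/(732 + 1521)) = 7*((1424 + h)/2253) = 7*((1424 + h)*(1/2253)) = 7*(1424/2253 + h/2253) = 9968/2253 + 7*h/2253)
1/(-9851681 + G(√(303 + 1270))) = 1/(-9851681 + (9968/2253 + 7*√(303 + 1270)/2253)) = 1/(-9851681 + (9968/2253 + 7*√1573/2253)) = 1/(-9851681 + (9968/2253 + 7*(11*√13)/2253)) = 1/(-9851681 + (9968/2253 + 77*√13/2253)) = 1/(-22195827325/2253 + 77*√13/2253)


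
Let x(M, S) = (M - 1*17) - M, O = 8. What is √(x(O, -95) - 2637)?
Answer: I*√2654 ≈ 51.517*I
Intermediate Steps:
x(M, S) = -17 (x(M, S) = (M - 17) - M = (-17 + M) - M = -17)
√(x(O, -95) - 2637) = √(-17 - 2637) = √(-2654) = I*√2654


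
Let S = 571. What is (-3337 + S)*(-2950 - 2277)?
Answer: 14457882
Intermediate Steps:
(-3337 + S)*(-2950 - 2277) = (-3337 + 571)*(-2950 - 2277) = -2766*(-5227) = 14457882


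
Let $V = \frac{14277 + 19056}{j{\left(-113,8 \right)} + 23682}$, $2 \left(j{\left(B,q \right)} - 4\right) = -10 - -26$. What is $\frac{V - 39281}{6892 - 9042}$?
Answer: $\frac{310230227}{16980700} \approx 18.27$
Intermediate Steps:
$j{\left(B,q \right)} = 12$ ($j{\left(B,q \right)} = 4 + \frac{-10 - -26}{2} = 4 + \frac{-10 + 26}{2} = 4 + \frac{1}{2} \cdot 16 = 4 + 8 = 12$)
$V = \frac{11111}{7898}$ ($V = \frac{14277 + 19056}{12 + 23682} = \frac{33333}{23694} = 33333 \cdot \frac{1}{23694} = \frac{11111}{7898} \approx 1.4068$)
$\frac{V - 39281}{6892 - 9042} = \frac{\frac{11111}{7898} - 39281}{6892 - 9042} = - \frac{310230227}{7898 \left(-2150\right)} = \left(- \frac{310230227}{7898}\right) \left(- \frac{1}{2150}\right) = \frac{310230227}{16980700}$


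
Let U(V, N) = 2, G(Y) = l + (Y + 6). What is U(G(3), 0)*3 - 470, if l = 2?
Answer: -464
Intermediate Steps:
G(Y) = 8 + Y (G(Y) = 2 + (Y + 6) = 2 + (6 + Y) = 8 + Y)
U(G(3), 0)*3 - 470 = 2*3 - 470 = 6 - 470 = -464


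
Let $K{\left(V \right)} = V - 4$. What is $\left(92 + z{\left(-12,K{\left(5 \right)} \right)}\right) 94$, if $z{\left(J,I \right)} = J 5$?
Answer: $3008$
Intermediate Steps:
$K{\left(V \right)} = -4 + V$
$z{\left(J,I \right)} = 5 J$
$\left(92 + z{\left(-12,K{\left(5 \right)} \right)}\right) 94 = \left(92 + 5 \left(-12\right)\right) 94 = \left(92 - 60\right) 94 = 32 \cdot 94 = 3008$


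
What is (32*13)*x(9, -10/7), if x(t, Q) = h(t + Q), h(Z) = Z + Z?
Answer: 44096/7 ≈ 6299.4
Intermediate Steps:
h(Z) = 2*Z
x(t, Q) = 2*Q + 2*t (x(t, Q) = 2*(t + Q) = 2*(Q + t) = 2*Q + 2*t)
(32*13)*x(9, -10/7) = (32*13)*(2*(-10/7) + 2*9) = 416*(2*(-10*1/7) + 18) = 416*(2*(-10/7) + 18) = 416*(-20/7 + 18) = 416*(106/7) = 44096/7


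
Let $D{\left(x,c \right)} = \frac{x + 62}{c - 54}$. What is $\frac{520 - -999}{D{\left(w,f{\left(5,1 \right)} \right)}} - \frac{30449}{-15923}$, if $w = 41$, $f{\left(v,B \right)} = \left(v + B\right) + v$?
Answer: $- \frac{1036906344}{1640069} \approx -632.23$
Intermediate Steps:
$f{\left(v,B \right)} = B + 2 v$ ($f{\left(v,B \right)} = \left(B + v\right) + v = B + 2 v$)
$D{\left(x,c \right)} = \frac{62 + x}{-54 + c}$
$\frac{520 - -999}{D{\left(w,f{\left(5,1 \right)} \right)}} - \frac{30449}{-15923} = \frac{520 - -999}{\frac{1}{-54 + \left(1 + 2 \cdot 5\right)} \left(62 + 41\right)} - \frac{30449}{-15923} = \frac{520 + 999}{\frac{1}{-54 + \left(1 + 10\right)} 103} - - \frac{30449}{15923} = \frac{1519}{\frac{1}{-54 + 11} \cdot 103} + \frac{30449}{15923} = \frac{1519}{\frac{1}{-43} \cdot 103} + \frac{30449}{15923} = \frac{1519}{\left(- \frac{1}{43}\right) 103} + \frac{30449}{15923} = \frac{1519}{- \frac{103}{43}} + \frac{30449}{15923} = 1519 \left(- \frac{43}{103}\right) + \frac{30449}{15923} = - \frac{65317}{103} + \frac{30449}{15923} = - \frac{1036906344}{1640069}$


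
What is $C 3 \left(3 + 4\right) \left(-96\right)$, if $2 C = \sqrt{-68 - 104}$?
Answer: $- 2016 i \sqrt{43} \approx - 13220.0 i$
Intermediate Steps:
$C = i \sqrt{43}$ ($C = \frac{\sqrt{-68 - 104}}{2} = \frac{\sqrt{-172}}{2} = \frac{2 i \sqrt{43}}{2} = i \sqrt{43} \approx 6.5574 i$)
$C 3 \left(3 + 4\right) \left(-96\right) = i \sqrt{43} \cdot 3 \left(3 + 4\right) \left(-96\right) = i \sqrt{43} \cdot 3 \cdot 7 \left(-96\right) = i \sqrt{43} \cdot 21 \left(-96\right) = 21 i \sqrt{43} \left(-96\right) = - 2016 i \sqrt{43}$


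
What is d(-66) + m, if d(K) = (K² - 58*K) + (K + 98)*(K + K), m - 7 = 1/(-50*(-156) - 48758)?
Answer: 162480385/40958 ≈ 3967.0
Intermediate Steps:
m = 286705/40958 (m = 7 + 1/(-50*(-156) - 48758) = 7 + 1/(7800 - 48758) = 7 + 1/(-40958) = 7 - 1/40958 = 286705/40958 ≈ 7.0000)
d(K) = K² - 58*K + 2*K*(98 + K) (d(K) = (K² - 58*K) + (98 + K)*(2*K) = (K² - 58*K) + 2*K*(98 + K) = K² - 58*K + 2*K*(98 + K))
d(-66) + m = 3*(-66)*(46 - 66) + 286705/40958 = 3*(-66)*(-20) + 286705/40958 = 3960 + 286705/40958 = 162480385/40958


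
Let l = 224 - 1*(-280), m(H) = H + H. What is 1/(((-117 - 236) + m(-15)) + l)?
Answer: 1/121 ≈ 0.0082645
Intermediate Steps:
m(H) = 2*H
l = 504 (l = 224 + 280 = 504)
1/(((-117 - 236) + m(-15)) + l) = 1/(((-117 - 236) + 2*(-15)) + 504) = 1/((-353 - 30) + 504) = 1/(-383 + 504) = 1/121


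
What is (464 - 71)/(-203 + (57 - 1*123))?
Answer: -393/269 ≈ -1.4610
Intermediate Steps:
(464 - 71)/(-203 + (57 - 1*123)) = 393/(-203 + (57 - 123)) = 393/(-203 - 66) = 393/(-269) = 393*(-1/269) = -393/269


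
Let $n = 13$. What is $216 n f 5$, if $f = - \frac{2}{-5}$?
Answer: $5616$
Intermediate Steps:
$f = \frac{2}{5}$ ($f = \left(-2\right) \left(- \frac{1}{5}\right) = \frac{2}{5} \approx 0.4$)
$216 n f 5 = 216 \cdot 13 \cdot \frac{2}{5} \cdot 5 = 216 \cdot \frac{26}{5} \cdot 5 = 216 \cdot 26 = 5616$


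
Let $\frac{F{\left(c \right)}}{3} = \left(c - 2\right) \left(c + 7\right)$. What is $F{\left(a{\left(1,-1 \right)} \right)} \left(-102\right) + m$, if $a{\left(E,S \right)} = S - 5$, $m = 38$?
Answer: $2486$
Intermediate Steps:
$a{\left(E,S \right)} = -5 + S$
$F{\left(c \right)} = 3 \left(-2 + c\right) \left(7 + c\right)$ ($F{\left(c \right)} = 3 \left(c - 2\right) \left(c + 7\right) = 3 \left(-2 + c\right) \left(7 + c\right)$)
$F{\left(a{\left(1,-1 \right)} \right)} \left(-102\right) + m = \left(-42 + 3 \left(-5 - 1\right)^{2} + 15 \left(-5 - 1\right)\right) \left(-102\right) + 38 = \left(-42 + 3 \left(-6\right)^{2} + 15 \left(-6\right)\right) \left(-102\right) + 38 = \left(-42 + 3 \cdot 36 - 90\right) \left(-102\right) + 38 = \left(-42 + 108 - 90\right) \left(-102\right) + 38 = \left(-24\right) \left(-102\right) + 38 = 2448 + 38 = 2486$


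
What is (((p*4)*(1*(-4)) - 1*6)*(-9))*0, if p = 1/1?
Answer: 0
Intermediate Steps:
p = 1 (p = 1*1 = 1)
(((p*4)*(1*(-4)) - 1*6)*(-9))*0 = (((1*4)*(1*(-4)) - 1*6)*(-9))*0 = ((4*(-4) - 6)*(-9))*0 = ((-16 - 6)*(-9))*0 = -22*(-9)*0 = 198*0 = 0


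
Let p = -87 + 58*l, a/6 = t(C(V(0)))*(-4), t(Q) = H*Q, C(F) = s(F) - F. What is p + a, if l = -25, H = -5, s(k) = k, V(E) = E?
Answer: -1537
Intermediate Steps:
C(F) = 0 (C(F) = F - F = 0)
t(Q) = -5*Q
a = 0 (a = 6*(-5*0*(-4)) = 6*(0*(-4)) = 6*0 = 0)
p = -1537 (p = -87 + 58*(-25) = -87 - 1450 = -1537)
p + a = -1537 + 0 = -1537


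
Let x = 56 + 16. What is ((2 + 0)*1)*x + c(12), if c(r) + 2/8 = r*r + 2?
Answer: 1159/4 ≈ 289.75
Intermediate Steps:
x = 72
c(r) = 7/4 + r² (c(r) = -¼ + (r*r + 2) = -¼ + (r² + 2) = -¼ + (2 + r²) = 7/4 + r²)
((2 + 0)*1)*x + c(12) = ((2 + 0)*1)*72 + (7/4 + 12²) = (2*1)*72 + (7/4 + 144) = 2*72 + 583/4 = 144 + 583/4 = 1159/4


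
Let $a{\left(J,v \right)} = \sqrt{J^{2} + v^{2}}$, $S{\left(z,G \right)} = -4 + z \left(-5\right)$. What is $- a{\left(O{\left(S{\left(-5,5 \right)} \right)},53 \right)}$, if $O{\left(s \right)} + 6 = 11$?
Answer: $- \sqrt{2834} \approx -53.235$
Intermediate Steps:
$S{\left(z,G \right)} = -4 - 5 z$
$O{\left(s \right)} = 5$ ($O{\left(s \right)} = -6 + 11 = 5$)
$- a{\left(O{\left(S{\left(-5,5 \right)} \right)},53 \right)} = - \sqrt{5^{2} + 53^{2}} = - \sqrt{25 + 2809} = - \sqrt{2834}$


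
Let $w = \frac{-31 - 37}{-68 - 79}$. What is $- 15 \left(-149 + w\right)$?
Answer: $\frac{109175}{49} \approx 2228.1$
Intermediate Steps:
$w = \frac{68}{147}$ ($w = - \frac{68}{-147} = \left(-68\right) \left(- \frac{1}{147}\right) = \frac{68}{147} \approx 0.46258$)
$- 15 \left(-149 + w\right) = - 15 \left(-149 + \frac{68}{147}\right) = \left(-15\right) \left(- \frac{21835}{147}\right) = \frac{109175}{49}$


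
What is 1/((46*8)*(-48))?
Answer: -1/17664 ≈ -5.6612e-5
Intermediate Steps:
1/((46*8)*(-48)) = 1/(368*(-48)) = 1/(-17664) = -1/17664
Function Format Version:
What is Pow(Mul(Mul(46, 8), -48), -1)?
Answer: Rational(-1, 17664) ≈ -5.6612e-5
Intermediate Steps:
Pow(Mul(Mul(46, 8), -48), -1) = Pow(Mul(368, -48), -1) = Pow(-17664, -1) = Rational(-1, 17664)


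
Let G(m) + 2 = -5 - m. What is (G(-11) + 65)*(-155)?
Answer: -10695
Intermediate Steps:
G(m) = -7 - m (G(m) = -2 + (-5 - m) = -7 - m)
(G(-11) + 65)*(-155) = ((-7 - 1*(-11)) + 65)*(-155) = ((-7 + 11) + 65)*(-155) = (4 + 65)*(-155) = 69*(-155) = -10695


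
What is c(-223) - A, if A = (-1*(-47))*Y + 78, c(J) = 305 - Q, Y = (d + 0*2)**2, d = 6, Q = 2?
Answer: -1467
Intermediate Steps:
Y = 36 (Y = (6 + 0*2)**2 = (6 + 0)**2 = 6**2 = 36)
c(J) = 303 (c(J) = 305 - 1*2 = 305 - 2 = 303)
A = 1770 (A = -1*(-47)*36 + 78 = 47*36 + 78 = 1692 + 78 = 1770)
c(-223) - A = 303 - 1*1770 = 303 - 1770 = -1467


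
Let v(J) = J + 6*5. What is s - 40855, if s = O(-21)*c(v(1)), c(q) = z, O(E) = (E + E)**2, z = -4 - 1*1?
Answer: -49675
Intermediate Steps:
z = -5 (z = -4 - 1 = -5)
v(J) = 30 + J (v(J) = J + 30 = 30 + J)
O(E) = 4*E**2 (O(E) = (2*E)**2 = 4*E**2)
c(q) = -5
s = -8820 (s = (4*(-21)**2)*(-5) = (4*441)*(-5) = 1764*(-5) = -8820)
s - 40855 = -8820 - 40855 = -49675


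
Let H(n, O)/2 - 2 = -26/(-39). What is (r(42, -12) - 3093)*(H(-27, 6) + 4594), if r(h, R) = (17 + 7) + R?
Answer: -14170546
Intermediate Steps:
r(h, R) = 24 + R
H(n, O) = 16/3 (H(n, O) = 4 + 2*(-26/(-39)) = 4 + 2*(-26*(-1/39)) = 4 + 2*(⅔) = 4 + 4/3 = 16/3)
(r(42, -12) - 3093)*(H(-27, 6) + 4594) = ((24 - 12) - 3093)*(16/3 + 4594) = (12 - 3093)*(13798/3) = -3081*13798/3 = -14170546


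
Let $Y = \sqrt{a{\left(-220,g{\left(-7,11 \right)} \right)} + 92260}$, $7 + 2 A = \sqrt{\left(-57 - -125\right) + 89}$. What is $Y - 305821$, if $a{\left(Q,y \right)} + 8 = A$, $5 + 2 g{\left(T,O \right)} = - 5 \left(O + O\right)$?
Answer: $-305821 + \frac{\sqrt{368994 + 2 \sqrt{157}}}{2} \approx -3.0552 \cdot 10^{5}$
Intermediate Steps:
$g{\left(T,O \right)} = - \frac{5}{2} - 5 O$ ($g{\left(T,O \right)} = - \frac{5}{2} + \frac{\left(-5\right) \left(O + O\right)}{2} = - \frac{5}{2} + \frac{\left(-5\right) 2 O}{2} = - \frac{5}{2} + \frac{\left(-10\right) O}{2} = - \frac{5}{2} - 5 O$)
$A = - \frac{7}{2} + \frac{\sqrt{157}}{2}$ ($A = - \frac{7}{2} + \frac{\sqrt{\left(-57 - -125\right) + 89}}{2} = - \frac{7}{2} + \frac{\sqrt{\left(-57 + 125\right) + 89}}{2} = - \frac{7}{2} + \frac{\sqrt{68 + 89}}{2} = - \frac{7}{2} + \frac{\sqrt{157}}{2} \approx 2.765$)
$a{\left(Q,y \right)} = - \frac{23}{2} + \frac{\sqrt{157}}{2}$ ($a{\left(Q,y \right)} = -8 - \left(\frac{7}{2} - \frac{\sqrt{157}}{2}\right) = - \frac{23}{2} + \frac{\sqrt{157}}{2}$)
$Y = \sqrt{\frac{184497}{2} + \frac{\sqrt{157}}{2}}$ ($Y = \sqrt{\left(- \frac{23}{2} + \frac{\sqrt{157}}{2}\right) + 92260} = \sqrt{\frac{184497}{2} + \frac{\sqrt{157}}{2}} \approx 303.73$)
$Y - 305821 = \frac{\sqrt{368994 + 2 \sqrt{157}}}{2} - 305821 = -305821 + \frac{\sqrt{368994 + 2 \sqrt{157}}}{2}$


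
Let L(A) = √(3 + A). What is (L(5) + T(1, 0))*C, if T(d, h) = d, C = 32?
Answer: 32 + 64*√2 ≈ 122.51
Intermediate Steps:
(L(5) + T(1, 0))*C = (√(3 + 5) + 1)*32 = (√8 + 1)*32 = (2*√2 + 1)*32 = (1 + 2*√2)*32 = 32 + 64*√2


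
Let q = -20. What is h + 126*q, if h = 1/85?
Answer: -214199/85 ≈ -2520.0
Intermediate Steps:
h = 1/85 ≈ 0.011765
h + 126*q = 1/85 + 126*(-20) = 1/85 - 2520 = -214199/85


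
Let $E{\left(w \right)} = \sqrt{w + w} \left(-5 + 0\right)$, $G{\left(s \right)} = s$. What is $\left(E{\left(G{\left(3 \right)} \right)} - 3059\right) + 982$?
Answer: $-2077 - 5 \sqrt{6} \approx -2089.2$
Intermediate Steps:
$E{\left(w \right)} = - 5 \sqrt{2} \sqrt{w}$ ($E{\left(w \right)} = \sqrt{2 w} \left(-5\right) = \sqrt{2} \sqrt{w} \left(-5\right) = - 5 \sqrt{2} \sqrt{w}$)
$\left(E{\left(G{\left(3 \right)} \right)} - 3059\right) + 982 = \left(- 5 \sqrt{2} \sqrt{3} - 3059\right) + 982 = \left(- 5 \sqrt{6} - 3059\right) + 982 = \left(-3059 - 5 \sqrt{6}\right) + 982 = -2077 - 5 \sqrt{6}$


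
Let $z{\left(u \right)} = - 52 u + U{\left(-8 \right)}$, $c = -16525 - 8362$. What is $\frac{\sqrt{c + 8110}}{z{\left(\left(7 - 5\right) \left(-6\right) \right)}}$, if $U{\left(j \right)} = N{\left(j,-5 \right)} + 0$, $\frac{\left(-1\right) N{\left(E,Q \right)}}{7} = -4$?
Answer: $\frac{i \sqrt{16777}}{652} \approx 0.19866 i$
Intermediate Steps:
$N{\left(E,Q \right)} = 28$ ($N{\left(E,Q \right)} = \left(-7\right) \left(-4\right) = 28$)
$c = -24887$
$U{\left(j \right)} = 28$ ($U{\left(j \right)} = 28 + 0 = 28$)
$z{\left(u \right)} = 28 - 52 u$ ($z{\left(u \right)} = - 52 u + 28 = 28 - 52 u$)
$\frac{\sqrt{c + 8110}}{z{\left(\left(7 - 5\right) \left(-6\right) \right)}} = \frac{\sqrt{-24887 + 8110}}{28 - 52 \left(7 - 5\right) \left(-6\right)} = \frac{\sqrt{-16777}}{28 - 52 \cdot 2 \left(-6\right)} = \frac{i \sqrt{16777}}{28 - -624} = \frac{i \sqrt{16777}}{28 + 624} = \frac{i \sqrt{16777}}{652}$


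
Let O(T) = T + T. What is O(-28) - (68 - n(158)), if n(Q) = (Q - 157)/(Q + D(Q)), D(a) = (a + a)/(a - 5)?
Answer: -3036607/24490 ≈ -123.99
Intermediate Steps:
D(a) = 2*a/(-5 + a) (D(a) = (2*a)/(-5 + a) = 2*a/(-5 + a))
n(Q) = (-157 + Q)/(Q + 2*Q/(-5 + Q)) (n(Q) = (Q - 157)/(Q + 2*Q/(-5 + Q)) = (-157 + Q)/(Q + 2*Q/(-5 + Q)))
O(T) = 2*T
O(-28) - (68 - n(158)) = 2*(-28) - (68 - (-157 + 158)*(-5 + 158)/(158*(-3 + 158))) = -56 - (68 - 153/(158*155)) = -56 - (68 - 1*153/24490) = -56 - (68 - 153/24490) = -56 - 1*1665167/24490 = -56 - 1665167/24490 = -3036607/24490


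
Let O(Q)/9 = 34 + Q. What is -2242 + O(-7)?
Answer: -1999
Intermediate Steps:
O(Q) = 306 + 9*Q (O(Q) = 9*(34 + Q) = 306 + 9*Q)
-2242 + O(-7) = -2242 + (306 + 9*(-7)) = -2242 + (306 - 63) = -2242 + 243 = -1999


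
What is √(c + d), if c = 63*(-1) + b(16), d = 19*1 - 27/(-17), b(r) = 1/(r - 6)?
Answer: I*√1222810/170 ≈ 6.5047*I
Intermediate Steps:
b(r) = 1/(-6 + r)
d = 350/17 (d = 19 - 27*(-1/17) = 19 + 27/17 = 350/17 ≈ 20.588)
c = -629/10 (c = 63*(-1) + 1/(-6 + 16) = -63 + 1/10 = -63 + ⅒ = -629/10 ≈ -62.900)
√(c + d) = √(-629/10 + 350/17) = √(-7193/170) = I*√1222810/170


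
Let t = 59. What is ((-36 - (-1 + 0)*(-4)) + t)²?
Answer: 361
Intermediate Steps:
((-36 - (-1 + 0)*(-4)) + t)² = ((-36 - (-1 + 0)*(-4)) + 59)² = ((-36 - (-1)*(-4)) + 59)² = ((-36 - 1*4) + 59)² = ((-36 - 4) + 59)² = (-40 + 59)² = 19² = 361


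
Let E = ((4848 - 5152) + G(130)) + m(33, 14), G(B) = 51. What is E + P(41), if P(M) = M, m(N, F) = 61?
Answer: -151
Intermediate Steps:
E = -192 (E = ((4848 - 5152) + 51) + 61 = (-304 + 51) + 61 = -253 + 61 = -192)
E + P(41) = -192 + 41 = -151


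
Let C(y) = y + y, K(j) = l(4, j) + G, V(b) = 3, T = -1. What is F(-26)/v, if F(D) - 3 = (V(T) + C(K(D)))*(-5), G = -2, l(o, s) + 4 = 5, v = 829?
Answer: -2/829 ≈ -0.0024125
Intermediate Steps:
l(o, s) = 1 (l(o, s) = -4 + 5 = 1)
K(j) = -1 (K(j) = 1 - 2 = -1)
C(y) = 2*y
F(D) = -2 (F(D) = 3 + (3 + 2*(-1))*(-5) = 3 + (3 - 2)*(-5) = 3 + 1*(-5) = 3 - 5 = -2)
F(-26)/v = -2/829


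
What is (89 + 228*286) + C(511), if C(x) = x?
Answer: 65808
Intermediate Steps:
(89 + 228*286) + C(511) = (89 + 228*286) + 511 = (89 + 65208) + 511 = 65297 + 511 = 65808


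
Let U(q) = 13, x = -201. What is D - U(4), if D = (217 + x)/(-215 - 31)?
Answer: -1607/123 ≈ -13.065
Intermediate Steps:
D = -8/123 (D = (217 - 201)/(-215 - 31) = 16/(-246) = 16*(-1/246) = -8/123 ≈ -0.065041)
D - U(4) = -8/123 - 1*13 = -8/123 - 13 = -1607/123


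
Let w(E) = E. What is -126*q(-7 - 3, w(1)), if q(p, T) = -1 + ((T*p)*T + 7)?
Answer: 504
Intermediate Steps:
q(p, T) = 6 + p*T² (q(p, T) = -1 + (p*T² + 7) = -1 + (7 + p*T²) = 6 + p*T²)
-126*q(-7 - 3, w(1)) = -126*(6 + (-7 - 3)*1²) = -126*(6 - 10*1) = -126*(6 - 10) = -126*(-4) = 504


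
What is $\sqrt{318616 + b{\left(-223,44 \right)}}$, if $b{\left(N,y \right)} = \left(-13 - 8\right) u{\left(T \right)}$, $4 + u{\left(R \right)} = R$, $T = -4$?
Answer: $8 \sqrt{4981} \approx 564.61$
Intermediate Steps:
$u{\left(R \right)} = -4 + R$
$b{\left(N,y \right)} = 168$ ($b{\left(N,y \right)} = \left(-13 - 8\right) \left(-4 - 4\right) = \left(-21\right) \left(-8\right) = 168$)
$\sqrt{318616 + b{\left(-223,44 \right)}} = \sqrt{318616 + 168} = \sqrt{318784} = 8 \sqrt{4981}$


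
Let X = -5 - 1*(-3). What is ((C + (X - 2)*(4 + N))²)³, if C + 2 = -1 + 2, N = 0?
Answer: 24137569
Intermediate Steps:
X = -2 (X = -5 + 3 = -2)
C = -1 (C = -2 + (-1 + 2) = -2 + 1 = -1)
((C + (X - 2)*(4 + N))²)³ = ((-1 + (-2 - 2)*(4 + 0))²)³ = ((-1 - 4*4)²)³ = ((-1 - 16)²)³ = ((-17)²)³ = 289³ = 24137569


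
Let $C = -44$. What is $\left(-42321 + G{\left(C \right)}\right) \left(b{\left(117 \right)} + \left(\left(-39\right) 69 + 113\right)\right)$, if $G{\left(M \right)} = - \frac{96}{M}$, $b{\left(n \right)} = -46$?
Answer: $\frac{1221490368}{11} \approx 1.1104 \cdot 10^{8}$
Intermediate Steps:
$\left(-42321 + G{\left(C \right)}\right) \left(b{\left(117 \right)} + \left(\left(-39\right) 69 + 113\right)\right) = \left(-42321 - \frac{96}{-44}\right) \left(-46 + \left(\left(-39\right) 69 + 113\right)\right) = \left(-42321 - - \frac{24}{11}\right) \left(-46 + \left(-2691 + 113\right)\right) = \left(-42321 + \frac{24}{11}\right) \left(-46 - 2578\right) = \left(- \frac{465507}{11}\right) \left(-2624\right) = \frac{1221490368}{11}$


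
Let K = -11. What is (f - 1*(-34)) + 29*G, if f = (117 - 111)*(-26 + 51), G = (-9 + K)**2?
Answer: 11784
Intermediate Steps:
G = 400 (G = (-9 - 11)**2 = (-20)**2 = 400)
f = 150 (f = 6*25 = 150)
(f - 1*(-34)) + 29*G = (150 - 1*(-34)) + 29*400 = (150 + 34) + 11600 = 184 + 11600 = 11784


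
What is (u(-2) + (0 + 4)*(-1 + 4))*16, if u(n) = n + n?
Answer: 128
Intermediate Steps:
u(n) = 2*n
(u(-2) + (0 + 4)*(-1 + 4))*16 = (2*(-2) + (0 + 4)*(-1 + 4))*16 = (-4 + 4*3)*16 = (-4 + 12)*16 = 8*16 = 128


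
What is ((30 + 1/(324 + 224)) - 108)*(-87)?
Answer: 3718641/548 ≈ 6785.8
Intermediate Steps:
((30 + 1/(324 + 224)) - 108)*(-87) = ((30 + 1/548) - 108)*(-87) = (16441/548 - 108)*(-87) = -42743/548*(-87) = 3718641/548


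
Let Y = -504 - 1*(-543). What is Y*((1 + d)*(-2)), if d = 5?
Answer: -468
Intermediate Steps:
Y = 39 (Y = -504 + 543 = 39)
Y*((1 + d)*(-2)) = 39*((1 + 5)*(-2)) = 39*(6*(-2)) = 39*(-12) = -468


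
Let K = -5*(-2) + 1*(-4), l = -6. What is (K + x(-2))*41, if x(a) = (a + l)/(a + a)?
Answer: 328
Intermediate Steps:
x(a) = (-6 + a)/(2*a) (x(a) = (a - 6)/(a + a) = (-6 + a)/((2*a)) = (-6 + a)*(1/(2*a)) = (-6 + a)/(2*a))
K = 6 (K = 10 - 4 = 6)
(K + x(-2))*41 = (6 + (½)*(-6 - 2)/(-2))*41 = (6 + (½)*(-½)*(-8))*41 = (6 + 2)*41 = 8*41 = 328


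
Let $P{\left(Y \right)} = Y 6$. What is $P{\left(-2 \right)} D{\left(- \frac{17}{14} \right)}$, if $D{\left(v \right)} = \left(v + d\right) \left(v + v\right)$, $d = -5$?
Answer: $- \frac{8874}{49} \approx -181.1$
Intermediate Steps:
$P{\left(Y \right)} = 6 Y$
$D{\left(v \right)} = 2 v \left(-5 + v\right)$ ($D{\left(v \right)} = \left(v - 5\right) \left(v + v\right) = \left(-5 + v\right) 2 v = 2 v \left(-5 + v\right)$)
$P{\left(-2 \right)} D{\left(- \frac{17}{14} \right)} = 6 \left(-2\right) 2 \left(- \frac{17}{14}\right) \left(-5 - \frac{17}{14}\right) = - 12 \cdot 2 \left(\left(-17\right) \frac{1}{14}\right) \left(-5 - \frac{17}{14}\right) = - 12 \cdot 2 \left(- \frac{17}{14}\right) \left(-5 - \frac{17}{14}\right) = - 12 \cdot 2 \left(- \frac{17}{14}\right) \left(- \frac{87}{14}\right) = \left(-12\right) \frac{1479}{98} = - \frac{8874}{49}$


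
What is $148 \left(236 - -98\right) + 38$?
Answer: $49470$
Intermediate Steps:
$148 \left(236 - -98\right) + 38 = 148 \left(236 + 98\right) + 38 = 148 \cdot 334 + 38 = 49432 + 38 = 49470$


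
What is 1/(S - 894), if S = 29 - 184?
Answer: -1/1049 ≈ -0.00095329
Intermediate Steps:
S = -155
1/(S - 894) = 1/(-155 - 894) = 1/(-1049) = -1/1049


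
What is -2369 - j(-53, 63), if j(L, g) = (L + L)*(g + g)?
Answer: 10987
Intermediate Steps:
j(L, g) = 4*L*g (j(L, g) = (2*L)*(2*g) = 4*L*g)
-2369 - j(-53, 63) = -2369 - 4*(-53)*63 = -2369 - 1*(-13356) = -2369 + 13356 = 10987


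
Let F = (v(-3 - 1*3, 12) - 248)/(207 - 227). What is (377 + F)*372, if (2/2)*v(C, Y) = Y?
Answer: 723168/5 ≈ 1.4463e+5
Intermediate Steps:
v(C, Y) = Y
F = 59/5 (F = (12 - 248)/(207 - 227) = -236/(-20) = -236*(-1/20) = 59/5 ≈ 11.800)
(377 + F)*372 = (377 + 59/5)*372 = (1944/5)*372 = 723168/5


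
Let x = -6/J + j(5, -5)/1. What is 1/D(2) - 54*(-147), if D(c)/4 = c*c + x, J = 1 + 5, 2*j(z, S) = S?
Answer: 15877/2 ≈ 7938.5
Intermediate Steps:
j(z, S) = S/2
J = 6
x = -7/2 (x = -6/6 + ((1/2)*(-5))/1 = -6*1/6 - 5/2*1 = -1 - 5/2 = -7/2 ≈ -3.5000)
D(c) = -14 + 4*c**2 (D(c) = 4*(c*c - 7/2) = 4*(c**2 - 7/2) = 4*(-7/2 + c**2) = -14 + 4*c**2)
1/D(2) - 54*(-147) = 1/(-14 + 4*2**2) - 54*(-147) = 1/(-14 + 4*4) + 7938 = 1/(-14 + 16) + 7938 = 1/2 + 7938 = 15877/2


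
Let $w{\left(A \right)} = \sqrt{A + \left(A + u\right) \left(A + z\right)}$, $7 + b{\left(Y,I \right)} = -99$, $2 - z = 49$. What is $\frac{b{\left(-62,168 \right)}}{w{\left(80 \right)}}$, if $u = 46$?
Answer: $- \frac{53 \sqrt{4238}}{2119} \approx -1.6283$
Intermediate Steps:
$z = -47$ ($z = 2 - 49 = -47$)
$b{\left(Y,I \right)} = -106$ ($b{\left(Y,I \right)} = -7 - 99 = -106$)
$w{\left(A \right)} = \sqrt{A + \left(-47 + A\right) \left(46 + A\right)}$ ($w{\left(A \right)} = \sqrt{A + \left(A + 46\right) \left(A - 47\right)} = \sqrt{A + \left(46 + A\right) \left(-47 + A\right)} = \sqrt{A + \left(-47 + A\right) \left(46 + A\right)}$)
$\frac{b{\left(-62,168 \right)}}{w{\left(80 \right)}} = - \frac{106}{\sqrt{-2162 + 80^{2}}} = - \frac{106}{\sqrt{-2162 + 6400}} = - \frac{106}{\sqrt{4238}} = - 106 \frac{\sqrt{4238}}{4238} = - \frac{53 \sqrt{4238}}{2119}$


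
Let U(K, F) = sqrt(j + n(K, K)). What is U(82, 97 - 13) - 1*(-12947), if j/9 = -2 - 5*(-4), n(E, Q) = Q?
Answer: 12947 + 2*sqrt(61) ≈ 12963.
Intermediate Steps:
j = 162 (j = 9*(-2 - 5*(-4)) = 9*(-2 + 20) = 9*18 = 162)
U(K, F) = sqrt(162 + K)
U(82, 97 - 13) - 1*(-12947) = sqrt(162 + 82) - 1*(-12947) = sqrt(244) + 12947 = 2*sqrt(61) + 12947 = 12947 + 2*sqrt(61)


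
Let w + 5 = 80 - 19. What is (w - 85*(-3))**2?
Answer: 96721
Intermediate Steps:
w = 56 (w = -5 + (80 - 19) = -5 + 61 = 56)
(w - 85*(-3))**2 = (56 - 85*(-3))**2 = (56 + 255)**2 = 311**2 = 96721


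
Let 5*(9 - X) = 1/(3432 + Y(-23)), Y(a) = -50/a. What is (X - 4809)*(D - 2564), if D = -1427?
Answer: 7565595115793/394930 ≈ 1.9157e+7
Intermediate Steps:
X = 3554347/394930 (X = 9 - 1/(5*(3432 - 50/(-23))) = 9 - 1/(5*(3432 - 50*(-1/23))) = 9 - 1/(5*(3432 + 50/23)) = 9 - 1/(5*78986/23) = 9 - ⅕*23/78986 = 9 - 23/394930 = 3554347/394930 ≈ 8.9999)
(X - 4809)*(D - 2564) = (3554347/394930 - 4809)*(-1427 - 2564) = -1895664023/394930*(-3991) = 7565595115793/394930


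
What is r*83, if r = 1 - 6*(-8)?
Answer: 4067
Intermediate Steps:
r = 49 (r = 1 + 48 = 49)
r*83 = 49*83 = 4067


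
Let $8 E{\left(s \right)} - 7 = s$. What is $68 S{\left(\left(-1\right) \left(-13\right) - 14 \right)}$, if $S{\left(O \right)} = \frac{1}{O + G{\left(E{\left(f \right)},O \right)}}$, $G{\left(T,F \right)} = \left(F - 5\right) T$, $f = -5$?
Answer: $- \frac{136}{5} \approx -27.2$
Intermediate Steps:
$E{\left(s \right)} = \frac{7}{8} + \frac{s}{8}$
$G{\left(T,F \right)} = T \left(-5 + F\right)$ ($G{\left(T,F \right)} = \left(-5 + F\right) T = T \left(-5 + F\right)$)
$S{\left(O \right)} = \frac{1}{- \frac{5}{4} + \frac{5 O}{4}}$ ($S{\left(O \right)} = \frac{1}{O + \left(\frac{7}{8} + \frac{1}{8} \left(-5\right)\right) \left(-5 + O\right)} = \frac{1}{O + \left(\frac{7}{8} - \frac{5}{8}\right) \left(-5 + O\right)} = \frac{1}{O + \frac{-5 + O}{4}} = \frac{1}{O + \left(- \frac{5}{4} + \frac{O}{4}\right)} = \frac{1}{- \frac{5}{4} + \frac{5 O}{4}}$)
$68 S{\left(\left(-1\right) \left(-13\right) - 14 \right)} = 68 \frac{4}{5 \left(-1 - 1\right)} = 68 \frac{4}{5 \left(-2\right)} = 68 \cdot \frac{4}{5} \left(- \frac{1}{2}\right) = 68 \left(- \frac{2}{5}\right) = - \frac{136}{5}$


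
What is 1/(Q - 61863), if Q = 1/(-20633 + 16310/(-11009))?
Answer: -227165007/14053108839050 ≈ -1.6165e-5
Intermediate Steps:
Q = -11009/227165007 (Q = 1/(-20633 + 16310*(-1/11009)) = 1/(-20633 - 16310/11009) = 1/(-227165007/11009) = -11009/227165007 ≈ -4.8463e-5)
1/(Q - 61863) = 1/(-11009/227165007 - 61863) = 1/(-14053108839050/227165007) = -227165007/14053108839050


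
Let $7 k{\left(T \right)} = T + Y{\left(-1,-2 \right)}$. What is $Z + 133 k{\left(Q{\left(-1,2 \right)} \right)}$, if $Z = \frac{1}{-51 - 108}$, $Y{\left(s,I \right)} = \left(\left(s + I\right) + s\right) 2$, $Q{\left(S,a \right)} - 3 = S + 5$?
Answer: $- \frac{3022}{159} \approx -19.006$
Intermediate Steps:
$Q{\left(S,a \right)} = 8 + S$ ($Q{\left(S,a \right)} = 3 + \left(S + 5\right) = 3 + \left(5 + S\right) = 8 + S$)
$Y{\left(s,I \right)} = 2 I + 4 s$ ($Y{\left(s,I \right)} = \left(\left(I + s\right) + s\right) 2 = \left(I + 2 s\right) 2 = 2 I + 4 s$)
$Z = - \frac{1}{159}$ ($Z = \frac{1}{-159} = - \frac{1}{159} \approx -0.0062893$)
$k{\left(T \right)} = - \frac{8}{7} + \frac{T}{7}$ ($k{\left(T \right)} = \frac{T + \left(2 \left(-2\right) + 4 \left(-1\right)\right)}{7} = \frac{T - 8}{7} = \frac{-8 + T}{7} = - \frac{8}{7} + \frac{T}{7}$)
$Z + 133 k{\left(Q{\left(-1,2 \right)} \right)} = - \frac{1}{159} + 133 \left(- \frac{8}{7} + \frac{8 - 1}{7}\right) = - \frac{1}{159} + 133 \left(- \frac{8}{7} + \frac{1}{7} \cdot 7\right) = - \frac{1}{159} + 133 \left(- \frac{8}{7} + 1\right) = - \frac{1}{159} + 133 \left(- \frac{1}{7}\right) = - \frac{1}{159} - 19 = - \frac{3022}{159}$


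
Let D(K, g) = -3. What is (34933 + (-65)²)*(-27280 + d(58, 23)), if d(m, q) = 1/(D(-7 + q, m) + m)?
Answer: -58752624042/55 ≈ -1.0682e+9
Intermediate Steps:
d(m, q) = 1/(-3 + m)
(34933 + (-65)²)*(-27280 + d(58, 23)) = (34933 + (-65)²)*(-27280 + 1/(-3 + 58)) = (34933 + 4225)*(-27280 + 1/55) = 39158*(-27280 + 1/55) = 39158*(-1500399/55) = -58752624042/55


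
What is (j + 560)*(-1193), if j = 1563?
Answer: -2532739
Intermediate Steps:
(j + 560)*(-1193) = (1563 + 560)*(-1193) = 2123*(-1193) = -2532739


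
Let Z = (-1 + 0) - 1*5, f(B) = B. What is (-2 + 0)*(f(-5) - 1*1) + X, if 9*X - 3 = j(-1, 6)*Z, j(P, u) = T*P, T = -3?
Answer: 31/3 ≈ 10.333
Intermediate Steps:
Z = -6 (Z = -1 - 5 = -6)
j(P, u) = -3*P
X = -5/3 (X = 1/3 + (-3*(-1)*(-6))/9 = 1/3 + (3*(-6))/9 = 1/3 + (1/9)*(-18) = 1/3 - 2 = -5/3 ≈ -1.6667)
(-2 + 0)*(f(-5) - 1*1) + X = (-2 + 0)*(-5 - 1*1) - 5/3 = -2*(-5 - 1) - 5/3 = -2*(-6) - 5/3 = 12 - 5/3 = 31/3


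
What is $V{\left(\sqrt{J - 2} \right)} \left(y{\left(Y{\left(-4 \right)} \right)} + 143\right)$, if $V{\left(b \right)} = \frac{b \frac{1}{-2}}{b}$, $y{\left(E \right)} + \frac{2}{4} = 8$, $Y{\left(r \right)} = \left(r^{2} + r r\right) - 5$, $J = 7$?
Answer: $- \frac{301}{4} \approx -75.25$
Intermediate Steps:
$Y{\left(r \right)} = -5 + 2 r^{2}$ ($Y{\left(r \right)} = \left(r^{2} + r^{2}\right) - 5 = 2 r^{2} - 5 = -5 + 2 r^{2}$)
$y{\left(E \right)} = \frac{15}{2}$ ($y{\left(E \right)} = - \frac{1}{2} + 8 = \frac{15}{2}$)
$V{\left(b \right)} = - \frac{1}{2}$ ($V{\left(b \right)} = \frac{b \left(- \frac{1}{2}\right)}{b} = \frac{\left(- \frac{1}{2}\right) b}{b} = - \frac{1}{2}$)
$V{\left(\sqrt{J - 2} \right)} \left(y{\left(Y{\left(-4 \right)} \right)} + 143\right) = - \frac{\frac{15}{2} + 143}{2} = \left(- \frac{1}{2}\right) \frac{301}{2} = - \frac{301}{4}$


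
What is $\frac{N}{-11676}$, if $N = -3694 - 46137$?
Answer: $\frac{49831}{11676} \approx 4.2678$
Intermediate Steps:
$N = -49831$ ($N = -3694 - 46137 = -49831$)
$\frac{N}{-11676} = - \frac{49831}{-11676} = \left(-49831\right) \left(- \frac{1}{11676}\right) = \frac{49831}{11676}$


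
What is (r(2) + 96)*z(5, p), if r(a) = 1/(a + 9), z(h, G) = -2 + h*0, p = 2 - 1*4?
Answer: -2114/11 ≈ -192.18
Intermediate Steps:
p = -2 (p = 2 - 4 = -2)
z(h, G) = -2 (z(h, G) = -2 + 0 = -2)
r(a) = 1/(9 + a)
(r(2) + 96)*z(5, p) = (1/(9 + 2) + 96)*(-2) = (1/11 + 96)*(-2) = (1057/11)*(-2) = -2114/11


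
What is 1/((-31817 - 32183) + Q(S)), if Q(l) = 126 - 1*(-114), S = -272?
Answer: -1/63760 ≈ -1.5684e-5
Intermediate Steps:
Q(l) = 240 (Q(l) = 126 + 114 = 240)
1/((-31817 - 32183) + Q(S)) = 1/((-31817 - 32183) + 240) = 1/(-64000 + 240) = 1/(-63760) = -1/63760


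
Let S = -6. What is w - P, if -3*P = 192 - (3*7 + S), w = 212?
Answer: 271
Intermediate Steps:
P = -59 (P = -(192 - (3*7 - 6))/3 = -(192 - (21 - 6))/3 = -(192 - 1*15)/3 = -(192 - 15)/3 = -⅓*177 = -59)
w - P = 212 - 1*(-59) = 212 + 59 = 271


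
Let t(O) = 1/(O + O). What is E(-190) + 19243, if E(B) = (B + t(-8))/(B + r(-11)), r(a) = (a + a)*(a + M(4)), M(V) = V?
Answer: 11087009/576 ≈ 19248.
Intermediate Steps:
t(O) = 1/(2*O)
r(a) = 2*a*(4 + a) (r(a) = (a + a)*(a + 4) = (2*a)*(4 + a) = 2*a*(4 + a))
E(B) = (-1/16 + B)/(154 + B) (E(B) = (B + (1/2)/(-8))/(B + 2*(-11)*(4 - 11)) = (B + (1/2)*(-1/8))/(B + 2*(-11)*(-7)) = (B - 1/16)/(B + 154) = (-1/16 + B)/(154 + B))
E(-190) + 19243 = (-1/16 - 190)/(154 - 190) + 19243 = -3041/16/(-36) + 19243 = -1/36*(-3041/16) + 19243 = 3041/576 + 19243 = 11087009/576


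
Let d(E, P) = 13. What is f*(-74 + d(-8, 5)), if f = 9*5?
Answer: -2745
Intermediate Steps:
f = 45
f*(-74 + d(-8, 5)) = 45*(-74 + 13) = 45*(-61) = -2745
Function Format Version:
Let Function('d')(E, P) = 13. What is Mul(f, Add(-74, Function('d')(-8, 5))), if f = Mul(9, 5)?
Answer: -2745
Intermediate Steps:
f = 45
Mul(f, Add(-74, Function('d')(-8, 5))) = Mul(45, Add(-74, 13)) = Mul(45, -61) = -2745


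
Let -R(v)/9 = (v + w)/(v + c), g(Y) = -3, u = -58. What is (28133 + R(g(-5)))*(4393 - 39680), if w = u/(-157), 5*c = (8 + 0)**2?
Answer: -155871863702/157 ≈ -9.9281e+8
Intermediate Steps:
c = 64/5 (c = (8 + 0)**2/5 = (1/5)*8**2 = (1/5)*64 = 64/5 ≈ 12.800)
w = 58/157 (w = -58/(-157) = -58*(-1/157) = 58/157 ≈ 0.36943)
R(v) = -9*(58/157 + v)/(64/5 + v) (R(v) = -9*(v + 58/157)/(v + 64/5) = -9*(58/157 + v)/(64/5 + v))
(28133 + R(g(-5)))*(4393 - 39680) = (28133 + 45*(-58 - 157*(-3))/(157*(64 + 5*(-3))))*(4393 - 39680) = (28133 + 45*(-58 + 471)/(157*(64 - 15)))*(-35287) = (28133 + (45/157)*413/49)*(-35287) = (28133 + (45/157)*(1/49)*413)*(-35287) = (28133 + 2655/1099)*(-35287) = (30920822/1099)*(-35287) = -155871863702/157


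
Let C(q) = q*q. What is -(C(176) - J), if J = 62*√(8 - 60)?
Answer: -30976 + 124*I*√13 ≈ -30976.0 + 447.09*I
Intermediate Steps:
C(q) = q²
J = 124*I*√13 (J = 62*√(-52) = 62*(2*I*√13) = 124*I*√13 ≈ 447.09*I)
-(C(176) - J) = -(176² - 124*I*√13) = -(30976 - 124*I*√13) = -30976 + 124*I*√13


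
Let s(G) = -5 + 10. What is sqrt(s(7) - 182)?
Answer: I*sqrt(177) ≈ 13.304*I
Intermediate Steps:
s(G) = 5
sqrt(s(7) - 182) = sqrt(5 - 182) = sqrt(-177) = I*sqrt(177)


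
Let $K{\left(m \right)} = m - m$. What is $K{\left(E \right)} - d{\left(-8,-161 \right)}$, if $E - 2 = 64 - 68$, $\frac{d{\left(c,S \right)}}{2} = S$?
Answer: $322$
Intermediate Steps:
$d{\left(c,S \right)} = 2 S$
$E = -2$ ($E = 2 + \left(64 - 68\right) = 2 - 4 = -2$)
$K{\left(m \right)} = 0$
$K{\left(E \right)} - d{\left(-8,-161 \right)} = 0 - 2 \left(-161\right) = 0 - -322 = 0 + 322 = 322$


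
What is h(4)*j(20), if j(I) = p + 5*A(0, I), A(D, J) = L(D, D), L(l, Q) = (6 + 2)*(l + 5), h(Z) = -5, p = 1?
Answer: -1005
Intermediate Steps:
L(l, Q) = 40 + 8*l (L(l, Q) = 8*(5 + l) = 40 + 8*l)
A(D, J) = 40 + 8*D
j(I) = 201 (j(I) = 1 + 5*(40 + 8*0) = 1 + 5*(40 + 0) = 1 + 5*40 = 1 + 200 = 201)
h(4)*j(20) = -5*201 = -1005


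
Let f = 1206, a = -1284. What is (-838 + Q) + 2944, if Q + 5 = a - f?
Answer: -389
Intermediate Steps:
Q = -2495 (Q = -5 + (-1284 - 1*1206) = -5 + (-1284 - 1206) = -5 - 2490 = -2495)
(-838 + Q) + 2944 = (-838 - 2495) + 2944 = -3333 + 2944 = -389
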